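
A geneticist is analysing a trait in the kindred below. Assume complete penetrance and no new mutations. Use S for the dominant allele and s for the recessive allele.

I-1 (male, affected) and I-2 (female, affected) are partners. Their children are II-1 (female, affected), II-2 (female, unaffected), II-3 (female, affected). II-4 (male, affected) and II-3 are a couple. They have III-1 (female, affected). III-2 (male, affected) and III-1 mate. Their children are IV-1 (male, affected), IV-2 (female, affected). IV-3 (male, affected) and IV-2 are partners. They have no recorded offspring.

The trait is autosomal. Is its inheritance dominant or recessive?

dominant

I-1 and I-2 are both affected yet have an unaffected child II-2. Under a recessive model two affected parents are homozygous and every child would be affected, so the trait cannot be recessive.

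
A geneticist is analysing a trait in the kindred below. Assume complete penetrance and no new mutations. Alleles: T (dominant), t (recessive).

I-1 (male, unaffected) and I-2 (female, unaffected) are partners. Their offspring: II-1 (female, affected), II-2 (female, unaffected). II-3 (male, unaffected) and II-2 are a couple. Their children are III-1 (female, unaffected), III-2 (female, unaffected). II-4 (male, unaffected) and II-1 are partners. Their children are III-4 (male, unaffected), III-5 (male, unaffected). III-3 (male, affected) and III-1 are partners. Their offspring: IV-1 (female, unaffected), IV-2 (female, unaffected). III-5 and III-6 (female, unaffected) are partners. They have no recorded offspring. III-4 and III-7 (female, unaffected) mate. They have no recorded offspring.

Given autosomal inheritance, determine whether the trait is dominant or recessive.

I-1 and I-2 are both unaffected yet have an affected child II-1. Under dominance, an affected child requires at least one affected parent, so the trait cannot be dominant.

recessive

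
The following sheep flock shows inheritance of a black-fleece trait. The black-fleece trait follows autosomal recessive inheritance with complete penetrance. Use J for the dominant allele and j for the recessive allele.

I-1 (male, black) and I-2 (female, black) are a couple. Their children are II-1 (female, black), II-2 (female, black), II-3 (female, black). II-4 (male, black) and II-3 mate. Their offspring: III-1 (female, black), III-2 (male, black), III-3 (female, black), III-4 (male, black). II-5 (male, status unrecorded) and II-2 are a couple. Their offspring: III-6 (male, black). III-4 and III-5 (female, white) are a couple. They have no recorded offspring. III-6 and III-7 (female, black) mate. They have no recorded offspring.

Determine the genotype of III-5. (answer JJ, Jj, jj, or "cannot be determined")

cannot be determined

III-5's phenotype allows JJ or Jj, and no parent or child forces a single allele at both positions; consistent genotype assignments exist with III-5 as JJ or Jj.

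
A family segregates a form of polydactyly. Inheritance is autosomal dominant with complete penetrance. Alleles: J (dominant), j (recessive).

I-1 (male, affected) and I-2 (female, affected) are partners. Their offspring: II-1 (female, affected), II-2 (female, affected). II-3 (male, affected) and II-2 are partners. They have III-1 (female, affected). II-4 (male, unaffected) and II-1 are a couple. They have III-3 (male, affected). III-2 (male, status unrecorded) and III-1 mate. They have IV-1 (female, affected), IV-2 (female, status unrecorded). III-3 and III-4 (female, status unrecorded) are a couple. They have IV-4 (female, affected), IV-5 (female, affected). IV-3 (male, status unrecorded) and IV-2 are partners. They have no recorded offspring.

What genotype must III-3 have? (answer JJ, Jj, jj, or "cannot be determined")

Jj

From phenotype alone, III-3 is JJ or Jj.
III-3 is affected so carries J and received j from II-4 (jj), so III-3 is Jj.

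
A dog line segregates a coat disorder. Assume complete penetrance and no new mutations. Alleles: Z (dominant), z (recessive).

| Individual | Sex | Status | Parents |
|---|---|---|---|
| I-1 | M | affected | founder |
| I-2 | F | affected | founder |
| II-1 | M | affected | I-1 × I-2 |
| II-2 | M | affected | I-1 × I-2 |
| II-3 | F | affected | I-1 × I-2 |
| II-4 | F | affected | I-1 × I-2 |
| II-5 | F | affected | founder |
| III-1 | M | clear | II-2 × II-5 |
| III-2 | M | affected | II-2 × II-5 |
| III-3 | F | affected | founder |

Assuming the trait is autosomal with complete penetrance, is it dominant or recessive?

II-2 and II-5 are both affected yet have a clear child III-1. Under a recessive model two affected parents are homozygous and every child would be affected, so the trait cannot be recessive.

dominant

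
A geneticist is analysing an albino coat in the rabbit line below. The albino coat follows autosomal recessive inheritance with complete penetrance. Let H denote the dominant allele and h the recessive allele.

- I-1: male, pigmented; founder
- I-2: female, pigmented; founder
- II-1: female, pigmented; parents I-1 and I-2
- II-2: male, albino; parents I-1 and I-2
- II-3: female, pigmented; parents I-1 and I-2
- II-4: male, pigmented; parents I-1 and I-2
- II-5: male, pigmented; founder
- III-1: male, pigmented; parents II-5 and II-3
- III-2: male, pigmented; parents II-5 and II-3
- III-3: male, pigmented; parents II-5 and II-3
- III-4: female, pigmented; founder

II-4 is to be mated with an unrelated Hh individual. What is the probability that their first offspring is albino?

I-1 is pigmented so carries H and passed h to II-2 (hh), so I-1 is Hh.
I-2 is pigmented so carries H and passed h to II-2 (hh), so I-2 is Hh.
II-4 is a pigmented offspring of I-1 (Hh) × I-2 (Hh), whose cross gives 1/4 HH : 1/2 Hh : 1/4 hh; conditioning on being pigmented, II-4 is HH with probability 1/3, Hh with probability 2/3.
Summing over parental genotype combinations, P(offspring is albino) = 2/3·1/4 = 1/6.

1/6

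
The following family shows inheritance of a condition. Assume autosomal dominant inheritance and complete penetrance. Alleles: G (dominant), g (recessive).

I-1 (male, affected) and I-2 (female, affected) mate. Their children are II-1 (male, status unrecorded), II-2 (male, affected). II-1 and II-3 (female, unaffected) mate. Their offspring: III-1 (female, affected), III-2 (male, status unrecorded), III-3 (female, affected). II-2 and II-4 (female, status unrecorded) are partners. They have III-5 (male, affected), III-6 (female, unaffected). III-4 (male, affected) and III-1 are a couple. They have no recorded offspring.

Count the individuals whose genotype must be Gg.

Obligate heterozygotes: II-2 is affected so carries G and passed g to III-6 (gg), so II-2 is Gg; III-1 is affected so carries G and received g from II-3 (gg), so III-1 is Gg; III-3 is affected so carries G and received g from II-3 (gg), so III-3 is Gg.
Every other individual is either homozygous by phenotype or has at least one consistent homozygous assignment, so the count is 3.

3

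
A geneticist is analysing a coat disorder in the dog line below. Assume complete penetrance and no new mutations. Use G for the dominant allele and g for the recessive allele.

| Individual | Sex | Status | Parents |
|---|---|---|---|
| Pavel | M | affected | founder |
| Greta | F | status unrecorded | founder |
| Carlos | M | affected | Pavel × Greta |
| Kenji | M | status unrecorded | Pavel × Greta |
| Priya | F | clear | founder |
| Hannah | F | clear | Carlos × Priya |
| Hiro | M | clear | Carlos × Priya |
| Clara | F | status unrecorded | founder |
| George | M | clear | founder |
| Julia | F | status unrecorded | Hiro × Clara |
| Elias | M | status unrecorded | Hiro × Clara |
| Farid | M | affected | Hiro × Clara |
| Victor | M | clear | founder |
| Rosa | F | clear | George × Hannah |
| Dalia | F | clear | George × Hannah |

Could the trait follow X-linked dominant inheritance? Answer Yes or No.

No

Under X-linked dominant, Hannah (clear, female) cannot arise from Carlos (affected) × Priya (clear).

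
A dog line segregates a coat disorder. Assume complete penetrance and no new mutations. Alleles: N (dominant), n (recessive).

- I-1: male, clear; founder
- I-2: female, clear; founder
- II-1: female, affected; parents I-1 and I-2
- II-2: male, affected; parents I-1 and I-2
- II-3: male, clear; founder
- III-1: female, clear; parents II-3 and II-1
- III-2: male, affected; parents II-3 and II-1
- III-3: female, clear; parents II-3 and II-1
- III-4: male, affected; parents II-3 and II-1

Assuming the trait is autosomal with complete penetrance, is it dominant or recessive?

recessive

I-1 and I-2 are both clear yet have an affected child II-1. Under dominance, an affected child requires at least one affected parent, so the trait cannot be dominant.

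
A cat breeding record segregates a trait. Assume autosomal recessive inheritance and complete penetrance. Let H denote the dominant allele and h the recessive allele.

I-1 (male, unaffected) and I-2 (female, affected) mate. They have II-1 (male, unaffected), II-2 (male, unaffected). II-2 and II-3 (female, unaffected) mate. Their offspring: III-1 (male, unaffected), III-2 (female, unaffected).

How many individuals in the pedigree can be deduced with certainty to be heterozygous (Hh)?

Obligate heterozygotes: II-1 is unaffected so carries H and received h from I-2 (hh), so II-1 is Hh; II-2 is unaffected so carries H and received h from I-2 (hh), so II-2 is Hh.
Every other individual is either homozygous by phenotype or has at least one consistent homozygous assignment, so the count is 2.

2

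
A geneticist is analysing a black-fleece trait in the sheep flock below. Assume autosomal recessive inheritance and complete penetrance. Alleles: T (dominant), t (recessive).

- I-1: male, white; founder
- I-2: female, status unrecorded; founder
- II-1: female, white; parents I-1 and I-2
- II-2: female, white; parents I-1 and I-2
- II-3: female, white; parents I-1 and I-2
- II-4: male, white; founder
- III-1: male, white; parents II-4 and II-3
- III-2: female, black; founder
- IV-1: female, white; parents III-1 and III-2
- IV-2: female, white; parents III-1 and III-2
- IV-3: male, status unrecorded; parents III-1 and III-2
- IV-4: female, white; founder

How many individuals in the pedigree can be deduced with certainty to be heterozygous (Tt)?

Obligate heterozygotes: IV-1 is white so carries T and received t from III-2 (tt), so IV-1 is Tt; IV-2 is white so carries T and received t from III-2 (tt), so IV-2 is Tt.
Every other individual is either homozygous by phenotype or has at least one consistent homozygous assignment, so the count is 2.

2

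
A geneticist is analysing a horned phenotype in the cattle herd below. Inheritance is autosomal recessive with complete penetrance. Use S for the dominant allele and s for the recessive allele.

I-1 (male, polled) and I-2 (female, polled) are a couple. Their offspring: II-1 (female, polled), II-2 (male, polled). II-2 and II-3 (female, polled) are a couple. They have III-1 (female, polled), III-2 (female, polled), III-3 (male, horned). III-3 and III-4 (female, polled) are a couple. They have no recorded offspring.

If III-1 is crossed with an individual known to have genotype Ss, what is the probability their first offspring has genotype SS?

1/3

II-2 is polled so carries S and passed s to III-3 (ss), so II-2 is Ss.
II-3 is polled so carries S and passed s to III-3 (ss), so II-3 is Ss.
III-1 is a polled offspring of II-2 (Ss) × II-3 (Ss), whose cross gives 1/4 SS : 1/2 Ss : 1/4 ss; conditioning on being polled, III-1 is SS with probability 1/3, Ss with probability 2/3.
Summing over parental genotype combinations, P(offspring has genotype SS) = 1/3·1/2 + 2/3·1/4 = 1/3.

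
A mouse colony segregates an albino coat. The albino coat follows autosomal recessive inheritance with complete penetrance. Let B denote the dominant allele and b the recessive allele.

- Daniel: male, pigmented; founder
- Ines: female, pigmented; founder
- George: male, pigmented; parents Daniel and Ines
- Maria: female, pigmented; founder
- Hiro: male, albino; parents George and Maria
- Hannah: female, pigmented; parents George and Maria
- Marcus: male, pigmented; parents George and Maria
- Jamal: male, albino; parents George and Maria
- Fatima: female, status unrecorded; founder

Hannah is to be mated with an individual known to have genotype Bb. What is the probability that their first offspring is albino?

George is pigmented so carries B and passed b to Hiro (bb), so George is Bb.
Maria is pigmented so carries B and passed b to Hiro (bb), so Maria is Bb.
Hannah is a pigmented offspring of George (Bb) × Maria (Bb), whose cross gives 1/4 BB : 1/2 Bb : 1/4 bb; conditioning on being pigmented, Hannah is BB with probability 1/3, Bb with probability 2/3.
Summing over parental genotype combinations, P(offspring is albino) = 2/3·1/4 = 1/6.

1/6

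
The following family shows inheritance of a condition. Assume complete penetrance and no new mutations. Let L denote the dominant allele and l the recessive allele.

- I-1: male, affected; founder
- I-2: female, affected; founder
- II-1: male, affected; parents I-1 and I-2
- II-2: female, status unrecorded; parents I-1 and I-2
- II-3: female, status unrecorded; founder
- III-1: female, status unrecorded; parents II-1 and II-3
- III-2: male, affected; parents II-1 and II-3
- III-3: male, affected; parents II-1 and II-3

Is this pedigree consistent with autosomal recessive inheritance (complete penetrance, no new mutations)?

Yes

A consistent assignment under autosomal recessive exists: I-1 ll, I-2 ll, II-1 ll, II-2 ll, II-3 Ll, III-1 Ll, III-2 ll, III-3 ll.
In this assignment every recorded phenotype matches its genotype and every non-founder's genotype is obtainable from its parents' genotypes, so the pedigree is consistent.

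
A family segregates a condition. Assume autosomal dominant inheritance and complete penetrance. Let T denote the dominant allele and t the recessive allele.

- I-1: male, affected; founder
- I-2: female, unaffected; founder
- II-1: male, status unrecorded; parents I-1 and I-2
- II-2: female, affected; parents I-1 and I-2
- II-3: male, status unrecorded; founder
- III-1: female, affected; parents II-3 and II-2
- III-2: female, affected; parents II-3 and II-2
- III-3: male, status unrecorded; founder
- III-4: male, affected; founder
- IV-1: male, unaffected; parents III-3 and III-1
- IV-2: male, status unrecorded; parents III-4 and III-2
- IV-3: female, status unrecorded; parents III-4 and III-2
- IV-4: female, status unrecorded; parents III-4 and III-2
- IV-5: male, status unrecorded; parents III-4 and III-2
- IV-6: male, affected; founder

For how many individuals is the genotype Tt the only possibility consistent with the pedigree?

2

Obligate heterozygotes: II-2 is affected so carries T and received t from I-2 (tt), so II-2 is Tt; III-1 is affected so carries T and passed t to IV-1 (tt), so III-1 is Tt.
Every other individual is either homozygous by phenotype or has at least one consistent homozygous assignment, so the count is 2.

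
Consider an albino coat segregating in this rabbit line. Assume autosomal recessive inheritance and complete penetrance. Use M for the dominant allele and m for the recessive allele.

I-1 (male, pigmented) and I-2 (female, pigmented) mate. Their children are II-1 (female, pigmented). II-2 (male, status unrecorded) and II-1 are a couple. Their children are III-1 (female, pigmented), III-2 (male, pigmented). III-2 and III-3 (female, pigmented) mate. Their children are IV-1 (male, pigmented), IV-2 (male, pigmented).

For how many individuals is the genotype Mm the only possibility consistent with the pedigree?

No individual's genotype is forced to Mm by the pedigree, so the count is 0.

0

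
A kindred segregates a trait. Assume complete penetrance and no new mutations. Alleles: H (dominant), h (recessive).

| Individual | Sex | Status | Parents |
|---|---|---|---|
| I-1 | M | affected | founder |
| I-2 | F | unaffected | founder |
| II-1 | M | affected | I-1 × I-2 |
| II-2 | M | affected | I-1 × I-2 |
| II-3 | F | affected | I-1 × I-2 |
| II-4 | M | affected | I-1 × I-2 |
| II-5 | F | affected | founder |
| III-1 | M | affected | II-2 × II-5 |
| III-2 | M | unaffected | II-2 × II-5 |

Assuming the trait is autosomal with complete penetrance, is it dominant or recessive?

II-2 and II-5 are both affected yet have an unaffected child III-2. Under a recessive model two affected parents are homozygous and every child would be affected, so the trait cannot be recessive.

dominant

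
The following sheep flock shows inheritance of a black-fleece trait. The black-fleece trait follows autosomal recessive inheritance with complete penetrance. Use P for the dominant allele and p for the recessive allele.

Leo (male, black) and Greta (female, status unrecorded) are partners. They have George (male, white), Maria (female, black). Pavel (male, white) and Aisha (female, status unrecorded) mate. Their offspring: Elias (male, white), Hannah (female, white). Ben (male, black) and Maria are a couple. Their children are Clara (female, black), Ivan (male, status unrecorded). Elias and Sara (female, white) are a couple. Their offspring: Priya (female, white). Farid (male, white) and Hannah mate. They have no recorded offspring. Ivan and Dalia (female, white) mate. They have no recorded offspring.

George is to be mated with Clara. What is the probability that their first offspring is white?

1/2

George is white so carries P and received p from Leo (pp), so George is Pp.
Clara is black, so Clara is pp.
The cross gives 1/2 Pp : 1/2 pp, so P(offspring is white) = 1/2.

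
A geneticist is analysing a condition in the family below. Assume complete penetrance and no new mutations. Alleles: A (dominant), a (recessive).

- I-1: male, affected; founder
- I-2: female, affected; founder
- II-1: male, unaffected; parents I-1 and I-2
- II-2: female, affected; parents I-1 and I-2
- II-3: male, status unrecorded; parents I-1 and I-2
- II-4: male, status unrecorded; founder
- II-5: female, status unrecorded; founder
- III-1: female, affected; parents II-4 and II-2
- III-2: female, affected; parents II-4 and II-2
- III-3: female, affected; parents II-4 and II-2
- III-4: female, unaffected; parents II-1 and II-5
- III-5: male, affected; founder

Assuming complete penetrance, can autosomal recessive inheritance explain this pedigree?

No

Under autosomal recessive, II-1 (unaffected, male) cannot arise from I-1 (affected) × I-2 (affected).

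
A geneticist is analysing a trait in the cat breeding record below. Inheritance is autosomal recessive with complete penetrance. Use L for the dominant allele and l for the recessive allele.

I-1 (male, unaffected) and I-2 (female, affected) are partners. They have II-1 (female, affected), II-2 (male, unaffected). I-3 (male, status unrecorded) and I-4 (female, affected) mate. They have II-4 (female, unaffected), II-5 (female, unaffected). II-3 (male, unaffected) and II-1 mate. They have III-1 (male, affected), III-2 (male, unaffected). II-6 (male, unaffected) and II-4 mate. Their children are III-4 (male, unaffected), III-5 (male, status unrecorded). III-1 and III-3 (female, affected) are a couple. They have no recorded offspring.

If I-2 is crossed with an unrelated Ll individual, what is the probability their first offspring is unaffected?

I-2 is affected, so I-2 is ll.
The cross gives 1/2 Ll : 1/2 ll, so P(offspring is unaffected) = 1/2.

1/2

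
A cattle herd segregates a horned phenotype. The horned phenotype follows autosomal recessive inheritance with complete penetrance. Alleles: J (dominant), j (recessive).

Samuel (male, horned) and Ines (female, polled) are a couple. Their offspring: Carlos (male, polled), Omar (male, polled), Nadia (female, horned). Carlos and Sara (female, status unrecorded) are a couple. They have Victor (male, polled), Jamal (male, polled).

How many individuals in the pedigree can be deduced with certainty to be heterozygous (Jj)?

Obligate heterozygotes: Ines is polled so carries J and passed j to Nadia (jj), so Ines is Jj; Carlos is polled so carries J and received j from Samuel (jj), so Carlos is Jj; Omar is polled so carries J and received j from Samuel (jj), so Omar is Jj.
Every other individual is either homozygous by phenotype or has at least one consistent homozygous assignment, so the count is 3.

3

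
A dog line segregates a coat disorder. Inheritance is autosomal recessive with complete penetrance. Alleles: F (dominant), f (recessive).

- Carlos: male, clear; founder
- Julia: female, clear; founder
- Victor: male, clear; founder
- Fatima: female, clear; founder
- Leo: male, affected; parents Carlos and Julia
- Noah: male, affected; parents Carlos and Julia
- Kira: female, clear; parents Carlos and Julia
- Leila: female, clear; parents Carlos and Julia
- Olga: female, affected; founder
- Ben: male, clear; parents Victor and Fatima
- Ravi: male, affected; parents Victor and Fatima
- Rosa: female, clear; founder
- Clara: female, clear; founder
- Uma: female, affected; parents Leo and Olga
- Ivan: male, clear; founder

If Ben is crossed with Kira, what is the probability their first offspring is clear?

8/9

Victor is clear so carries F and passed f to Ravi (ff), so Victor is Ff.
Fatima is clear so carries F and passed f to Ravi (ff), so Fatima is Ff.
Ben is a clear offspring of Victor (Ff) × Fatima (Ff), whose cross gives 1/4 FF : 1/2 Ff : 1/4 ff; conditioning on being clear, Ben is FF with probability 1/3, Ff with probability 2/3.
Carlos is clear so carries F and passed f to Leo (ff), so Carlos is Ff.
Julia is clear so carries F and passed f to Leo (ff), so Julia is Ff.
Kira is a clear offspring of Carlos (Ff) × Julia (Ff), whose cross gives 1/4 FF : 1/2 Ff : 1/4 ff; conditioning on being clear, Kira is FF with probability 1/3, Ff with probability 2/3.
Summing over parental genotype combinations, P(offspring is clear) = 1/9·1 + 2/9·1 + 2/9·1 + 4/9·3/4 = 8/9.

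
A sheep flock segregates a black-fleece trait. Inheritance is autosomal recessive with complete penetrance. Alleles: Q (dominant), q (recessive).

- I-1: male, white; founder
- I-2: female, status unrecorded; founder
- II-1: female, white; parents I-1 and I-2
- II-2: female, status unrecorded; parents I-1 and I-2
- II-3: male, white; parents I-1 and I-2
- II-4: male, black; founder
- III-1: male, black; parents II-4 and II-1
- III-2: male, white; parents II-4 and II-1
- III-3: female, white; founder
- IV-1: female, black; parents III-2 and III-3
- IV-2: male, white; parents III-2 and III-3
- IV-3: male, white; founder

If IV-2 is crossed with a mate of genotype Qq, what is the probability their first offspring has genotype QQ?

1/3

III-2 is white so carries Q and received q from II-4 (qq), so III-2 is Qq.
III-3 is white so carries Q and passed q to IV-1 (qq), so III-3 is Qq.
IV-2 is a white offspring of III-2 (Qq) × III-3 (Qq), whose cross gives 1/4 QQ : 1/2 Qq : 1/4 qq; conditioning on being white, IV-2 is QQ with probability 1/3, Qq with probability 2/3.
Summing over parental genotype combinations, P(offspring has genotype QQ) = 1/3·1/2 + 2/3·1/4 = 1/3.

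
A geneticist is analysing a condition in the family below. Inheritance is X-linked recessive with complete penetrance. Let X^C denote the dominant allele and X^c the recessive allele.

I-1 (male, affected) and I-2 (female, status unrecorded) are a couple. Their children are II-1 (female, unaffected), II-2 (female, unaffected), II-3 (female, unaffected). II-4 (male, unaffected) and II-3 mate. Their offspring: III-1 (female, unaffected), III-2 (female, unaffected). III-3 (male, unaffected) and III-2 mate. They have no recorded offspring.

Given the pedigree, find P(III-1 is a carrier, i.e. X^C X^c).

1/2

II-4 is unaffected, so II-4 is X^C Y.
II-3 is unaffected so carries C and received c from I-1 (X^c Y), so II-3 is X^C X^c.
Their cross gives offspring ratios 1/2 X^C X^C : 1/2 X^C X^c. Conditioning on III-1 being unaffected, P(X^C X^c) = 1/2 / 1 = 1/2.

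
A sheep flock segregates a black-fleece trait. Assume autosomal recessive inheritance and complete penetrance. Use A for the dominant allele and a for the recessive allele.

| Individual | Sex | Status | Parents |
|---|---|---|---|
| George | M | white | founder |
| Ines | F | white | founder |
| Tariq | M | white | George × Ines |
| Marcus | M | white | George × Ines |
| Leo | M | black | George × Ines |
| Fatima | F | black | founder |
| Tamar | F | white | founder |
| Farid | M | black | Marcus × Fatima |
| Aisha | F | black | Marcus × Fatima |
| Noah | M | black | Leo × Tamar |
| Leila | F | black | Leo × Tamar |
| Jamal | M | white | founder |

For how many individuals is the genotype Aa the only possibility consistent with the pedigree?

Obligate heterozygotes: George is white so carries A and passed a to Leo (aa), so George is Aa; Ines is white so carries A and passed a to Leo (aa), so Ines is Aa; Marcus is white so carries A and passed a to Farid (aa), so Marcus is Aa; Tamar is white so carries A and passed a to Noah (aa), so Tamar is Aa.
Every other individual is either homozygous by phenotype or has at least one consistent homozygous assignment, so the count is 4.

4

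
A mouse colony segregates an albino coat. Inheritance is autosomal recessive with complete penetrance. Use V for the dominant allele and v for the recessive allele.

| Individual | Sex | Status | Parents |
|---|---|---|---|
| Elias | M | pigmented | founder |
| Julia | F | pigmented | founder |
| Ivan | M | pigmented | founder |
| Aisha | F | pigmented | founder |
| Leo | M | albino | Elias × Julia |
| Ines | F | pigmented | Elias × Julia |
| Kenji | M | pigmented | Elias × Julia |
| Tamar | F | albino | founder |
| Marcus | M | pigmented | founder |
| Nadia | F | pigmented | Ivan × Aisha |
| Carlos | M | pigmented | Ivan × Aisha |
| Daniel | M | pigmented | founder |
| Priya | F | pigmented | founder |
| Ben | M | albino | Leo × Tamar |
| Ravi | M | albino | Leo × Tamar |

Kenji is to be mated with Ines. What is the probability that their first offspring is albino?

Elias is pigmented so carries V and passed v to Leo (vv), so Elias is Vv.
Julia is pigmented so carries V and passed v to Leo (vv), so Julia is Vv.
Kenji is a pigmented offspring of Elias (Vv) × Julia (Vv), whose cross gives 1/4 VV : 1/2 Vv : 1/4 vv; conditioning on being pigmented, Kenji is VV with probability 1/3, Vv with probability 2/3.
Ines is a pigmented offspring of Elias (Vv) × Julia (Vv), whose cross gives 1/4 VV : 1/2 Vv : 1/4 vv; conditioning on being pigmented, Ines is VV with probability 1/3, Vv with probability 2/3.
Summing over parental genotype combinations, P(offspring is albino) = 4/9·1/4 = 1/9.

1/9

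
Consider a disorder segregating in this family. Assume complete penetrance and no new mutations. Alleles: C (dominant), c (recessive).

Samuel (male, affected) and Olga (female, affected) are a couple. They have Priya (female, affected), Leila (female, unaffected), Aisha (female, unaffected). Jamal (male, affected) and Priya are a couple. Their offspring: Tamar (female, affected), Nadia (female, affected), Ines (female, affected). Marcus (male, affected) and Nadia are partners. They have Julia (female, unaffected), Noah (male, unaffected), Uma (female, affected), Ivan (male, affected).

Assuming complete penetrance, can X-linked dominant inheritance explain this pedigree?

No

Under X-linked dominant, Leila (unaffected, female) cannot arise from Samuel (affected) × Olga (affected).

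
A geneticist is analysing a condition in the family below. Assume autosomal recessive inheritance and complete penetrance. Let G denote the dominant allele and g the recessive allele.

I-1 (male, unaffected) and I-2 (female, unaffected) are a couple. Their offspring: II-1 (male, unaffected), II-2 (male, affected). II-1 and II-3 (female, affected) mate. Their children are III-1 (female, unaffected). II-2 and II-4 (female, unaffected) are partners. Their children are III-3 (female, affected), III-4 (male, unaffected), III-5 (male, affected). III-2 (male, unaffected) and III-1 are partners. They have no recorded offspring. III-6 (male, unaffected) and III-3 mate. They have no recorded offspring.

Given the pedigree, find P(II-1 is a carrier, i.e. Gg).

I-1 is unaffected so carries G and passed g to II-2 (gg), so I-1 is Gg.
I-2 is unaffected so carries G and passed g to II-2 (gg), so I-2 is Gg.
Their cross gives offspring ratios 1/4 GG : 1/2 Gg : 1/4 gg. Conditioning on II-1 being unaffected, P(Gg) = 1/2 / 3/4 = 2/3 before taking II-1's own offspring into account.
II-3 is affected, so II-3 is gg.
Now use II-1's offspring. Probability of each recorded status — unaffected daughter III-1: 1/2 if II-1 is Gg, 1 if GG.
Bayes: P(Gg) = 2/3·1/2 / (2/3·1/2 + 1/3·1) = 1/2.

1/2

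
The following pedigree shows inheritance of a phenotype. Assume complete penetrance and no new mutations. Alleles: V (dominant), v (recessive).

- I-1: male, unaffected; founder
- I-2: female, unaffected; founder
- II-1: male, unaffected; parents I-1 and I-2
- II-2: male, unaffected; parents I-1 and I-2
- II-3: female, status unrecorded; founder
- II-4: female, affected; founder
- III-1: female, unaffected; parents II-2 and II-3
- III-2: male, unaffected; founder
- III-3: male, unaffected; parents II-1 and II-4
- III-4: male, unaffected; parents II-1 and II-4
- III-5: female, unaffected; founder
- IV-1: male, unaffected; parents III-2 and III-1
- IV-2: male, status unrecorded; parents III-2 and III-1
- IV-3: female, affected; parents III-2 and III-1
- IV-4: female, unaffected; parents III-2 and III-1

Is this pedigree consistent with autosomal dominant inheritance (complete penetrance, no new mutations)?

Under autosomal dominant, IV-3 (affected, female) cannot arise from III-2 (unaffected) × III-1 (unaffected).

No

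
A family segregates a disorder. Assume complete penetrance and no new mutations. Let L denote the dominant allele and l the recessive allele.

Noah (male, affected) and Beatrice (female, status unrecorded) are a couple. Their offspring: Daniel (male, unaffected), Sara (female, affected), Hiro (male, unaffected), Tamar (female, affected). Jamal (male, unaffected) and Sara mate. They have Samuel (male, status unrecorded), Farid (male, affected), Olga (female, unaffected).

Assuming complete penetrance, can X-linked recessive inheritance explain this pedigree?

Yes

A consistent assignment under X-linked recessive exists: Noah X^l Y, Beatrice X^L X^l, Daniel X^L Y, Sara X^l X^l, Hiro X^L Y, Tamar X^l X^l, Jamal X^L Y, Samuel X^l Y, Farid X^l Y, Olga X^L X^l.
In this assignment every recorded phenotype matches its genotype and every non-founder's genotype is obtainable from its parents' genotypes, so the pedigree is consistent.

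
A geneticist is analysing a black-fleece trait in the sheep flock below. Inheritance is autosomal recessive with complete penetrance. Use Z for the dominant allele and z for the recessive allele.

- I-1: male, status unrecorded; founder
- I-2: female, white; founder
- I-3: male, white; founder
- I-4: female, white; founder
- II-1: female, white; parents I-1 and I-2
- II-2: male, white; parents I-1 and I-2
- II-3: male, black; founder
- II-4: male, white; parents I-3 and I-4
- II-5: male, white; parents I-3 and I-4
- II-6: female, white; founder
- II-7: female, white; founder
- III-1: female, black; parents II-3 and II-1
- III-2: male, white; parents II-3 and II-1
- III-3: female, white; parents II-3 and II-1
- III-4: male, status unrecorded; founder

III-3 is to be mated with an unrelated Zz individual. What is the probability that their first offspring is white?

III-3 is white so carries Z and received z from II-3 (zz), so III-3 is Zz.
The cross gives 1/4 ZZ : 1/2 Zz : 1/4 zz, so P(offspring is white) = 3/4.

3/4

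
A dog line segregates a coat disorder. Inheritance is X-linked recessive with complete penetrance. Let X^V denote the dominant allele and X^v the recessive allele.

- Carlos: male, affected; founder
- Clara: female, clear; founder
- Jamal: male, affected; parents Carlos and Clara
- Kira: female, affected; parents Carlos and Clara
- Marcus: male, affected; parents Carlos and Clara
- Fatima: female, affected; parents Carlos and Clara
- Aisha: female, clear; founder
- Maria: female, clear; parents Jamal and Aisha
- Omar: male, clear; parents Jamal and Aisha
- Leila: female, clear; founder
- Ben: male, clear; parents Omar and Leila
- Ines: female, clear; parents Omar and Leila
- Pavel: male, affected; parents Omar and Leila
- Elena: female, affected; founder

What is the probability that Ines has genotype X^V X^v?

1/2

Omar is clear, so Omar is X^V Y.
Leila is clear so carries V and passed v to Pavel (X^v Y), so Leila is X^V X^v.
Their cross gives offspring ratios 1/2 X^V X^V : 1/2 X^V X^v. Conditioning on Ines being clear, P(X^V X^v) = 1/2 / 1 = 1/2.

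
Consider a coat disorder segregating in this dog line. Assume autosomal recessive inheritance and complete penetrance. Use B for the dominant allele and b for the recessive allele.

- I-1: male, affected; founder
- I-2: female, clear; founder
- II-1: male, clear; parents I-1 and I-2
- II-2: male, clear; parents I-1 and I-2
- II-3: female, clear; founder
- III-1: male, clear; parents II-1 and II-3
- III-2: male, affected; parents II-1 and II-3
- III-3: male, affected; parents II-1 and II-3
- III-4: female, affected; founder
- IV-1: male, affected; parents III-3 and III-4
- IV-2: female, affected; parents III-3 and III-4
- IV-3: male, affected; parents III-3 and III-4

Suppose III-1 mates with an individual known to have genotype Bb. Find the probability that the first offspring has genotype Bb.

II-1 is clear so carries B and received b from I-1 (bb), so II-1 is Bb.
II-3 is clear so carries B and passed b to III-2 (bb), so II-3 is Bb.
III-1 is a clear offspring of II-1 (Bb) × II-3 (Bb), whose cross gives 1/4 BB : 1/2 Bb : 1/4 bb; conditioning on being clear, III-1 is BB with probability 1/3, Bb with probability 2/3.
Summing over parental genotype combinations, P(offspring has genotype Bb) = 1/3·1/2 + 2/3·1/2 = 1/2.

1/2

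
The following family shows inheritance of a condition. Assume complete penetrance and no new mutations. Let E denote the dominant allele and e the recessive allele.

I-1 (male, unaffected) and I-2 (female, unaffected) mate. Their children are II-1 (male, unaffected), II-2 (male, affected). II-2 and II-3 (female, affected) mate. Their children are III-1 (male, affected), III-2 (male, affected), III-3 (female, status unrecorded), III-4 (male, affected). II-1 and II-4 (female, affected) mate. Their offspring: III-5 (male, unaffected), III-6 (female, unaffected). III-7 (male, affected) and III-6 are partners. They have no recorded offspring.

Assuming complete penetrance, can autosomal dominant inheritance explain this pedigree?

No

Under autosomal dominant, II-2 (affected, male) cannot arise from I-1 (unaffected) × I-2 (unaffected).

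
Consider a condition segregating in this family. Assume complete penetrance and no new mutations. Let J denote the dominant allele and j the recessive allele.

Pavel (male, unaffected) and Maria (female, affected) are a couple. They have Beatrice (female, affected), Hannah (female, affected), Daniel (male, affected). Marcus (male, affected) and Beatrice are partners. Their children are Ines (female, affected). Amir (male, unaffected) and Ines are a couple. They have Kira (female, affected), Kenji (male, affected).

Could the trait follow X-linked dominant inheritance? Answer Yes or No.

A consistent assignment under X-linked dominant exists: Pavel X^j Y, Maria X^J X^J, Beatrice X^J X^j, Hannah X^J X^j, Daniel X^J Y, Marcus X^J Y, Ines X^J X^J, Amir X^j Y, Kira X^J X^j, Kenji X^J Y.
In this assignment every recorded phenotype matches its genotype and every non-founder's genotype is obtainable from its parents' genotypes, so the pedigree is consistent.

Yes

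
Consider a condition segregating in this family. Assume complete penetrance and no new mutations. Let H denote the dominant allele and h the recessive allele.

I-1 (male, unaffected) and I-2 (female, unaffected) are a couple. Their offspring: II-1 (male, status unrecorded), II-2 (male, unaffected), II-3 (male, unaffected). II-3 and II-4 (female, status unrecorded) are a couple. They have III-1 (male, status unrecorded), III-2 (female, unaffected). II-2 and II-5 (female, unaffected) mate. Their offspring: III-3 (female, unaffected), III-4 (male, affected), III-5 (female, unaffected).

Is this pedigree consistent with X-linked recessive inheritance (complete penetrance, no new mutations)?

A consistent assignment under X-linked recessive exists: I-1 X^H Y, I-2 X^H X^H, II-1 X^H Y, II-2 X^H Y, II-3 X^H Y, II-4 X^H X^H, II-5 X^H X^h, III-1 X^H Y, III-2 X^H X^H, III-3 X^H X^H, III-4 X^h Y, III-5 X^H X^H.
In this assignment every recorded phenotype matches its genotype and every non-founder's genotype is obtainable from its parents' genotypes, so the pedigree is consistent.

Yes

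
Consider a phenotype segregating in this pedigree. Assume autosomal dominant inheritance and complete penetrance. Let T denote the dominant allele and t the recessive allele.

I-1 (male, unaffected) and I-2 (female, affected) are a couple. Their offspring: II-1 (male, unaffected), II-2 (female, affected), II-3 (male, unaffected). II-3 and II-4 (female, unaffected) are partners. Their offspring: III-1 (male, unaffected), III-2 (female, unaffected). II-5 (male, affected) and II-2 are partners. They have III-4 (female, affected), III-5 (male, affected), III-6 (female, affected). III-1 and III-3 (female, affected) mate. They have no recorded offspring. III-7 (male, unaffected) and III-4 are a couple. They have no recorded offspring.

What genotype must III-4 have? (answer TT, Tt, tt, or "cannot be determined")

III-4's phenotype allows TT or Tt, and no parent or child forces a single allele at both positions; consistent genotype assignments exist with III-4 as TT or Tt.

cannot be determined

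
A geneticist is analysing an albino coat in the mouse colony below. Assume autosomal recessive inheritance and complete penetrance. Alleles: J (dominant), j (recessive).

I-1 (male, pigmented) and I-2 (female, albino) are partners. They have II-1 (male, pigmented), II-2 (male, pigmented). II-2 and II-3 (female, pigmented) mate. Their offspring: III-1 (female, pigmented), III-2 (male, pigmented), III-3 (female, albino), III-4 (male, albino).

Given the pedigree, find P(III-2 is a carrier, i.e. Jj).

2/3

II-2 is pigmented so carries J and received j from I-2 (jj), so II-2 is Jj.
II-3 is pigmented so carries J and passed j to III-3 (jj), so II-3 is Jj.
Their cross gives offspring ratios 1/4 JJ : 1/2 Jj : 1/4 jj. Conditioning on III-2 being pigmented, P(Jj) = 1/2 / 3/4 = 2/3.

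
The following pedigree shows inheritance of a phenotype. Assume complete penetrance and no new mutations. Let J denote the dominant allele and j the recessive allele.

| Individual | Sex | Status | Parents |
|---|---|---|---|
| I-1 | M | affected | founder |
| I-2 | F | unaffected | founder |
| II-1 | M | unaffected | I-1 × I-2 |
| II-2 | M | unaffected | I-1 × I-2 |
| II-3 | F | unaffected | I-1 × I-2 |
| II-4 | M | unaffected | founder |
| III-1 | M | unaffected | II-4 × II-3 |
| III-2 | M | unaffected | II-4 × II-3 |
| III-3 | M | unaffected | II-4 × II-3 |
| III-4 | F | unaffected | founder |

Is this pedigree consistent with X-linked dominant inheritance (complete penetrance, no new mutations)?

Under X-linked dominant, II-3 (unaffected, female) cannot arise from I-1 (affected) × I-2 (unaffected).

No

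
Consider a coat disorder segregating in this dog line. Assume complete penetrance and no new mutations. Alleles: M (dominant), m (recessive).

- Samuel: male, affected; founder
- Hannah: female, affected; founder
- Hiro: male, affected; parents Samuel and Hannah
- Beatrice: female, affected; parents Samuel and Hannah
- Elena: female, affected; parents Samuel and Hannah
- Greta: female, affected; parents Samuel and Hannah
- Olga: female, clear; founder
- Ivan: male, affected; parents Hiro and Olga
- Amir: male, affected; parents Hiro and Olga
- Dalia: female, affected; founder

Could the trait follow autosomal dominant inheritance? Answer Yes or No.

A consistent assignment under autosomal dominant exists: Samuel MM, Hannah MM, Hiro MM, Beatrice MM, Elena MM, Greta MM, Olga mm, Ivan Mm, Amir Mm, Dalia MM.
In this assignment every recorded phenotype matches its genotype and every non-founder's genotype is obtainable from its parents' genotypes, so the pedigree is consistent.

Yes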